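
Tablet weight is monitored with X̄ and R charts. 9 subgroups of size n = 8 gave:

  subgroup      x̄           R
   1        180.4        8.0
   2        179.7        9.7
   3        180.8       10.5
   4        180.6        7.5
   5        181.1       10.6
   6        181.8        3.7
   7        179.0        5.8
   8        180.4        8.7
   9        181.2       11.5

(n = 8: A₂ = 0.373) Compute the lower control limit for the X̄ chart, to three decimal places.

177.406

X̄̄ = (180.4 + 179.7 + 180.8 + 180.6 + 181.1 + 181.8 + 179.0 + 180.4 + 181.2) / 9 = 1625.0000 / 9 = 180.5556
R̄ = (8.0 + 9.7 + 10.5 + 7.5 + 10.6 + 3.7 + 5.8 + 8.7 + 11.5) / 9 = 76.0000 / 9 = 8.4444
LCL = X̄̄ − A₂·R̄ = 180.5556 − 0.373 × 8.4444 = 177.4058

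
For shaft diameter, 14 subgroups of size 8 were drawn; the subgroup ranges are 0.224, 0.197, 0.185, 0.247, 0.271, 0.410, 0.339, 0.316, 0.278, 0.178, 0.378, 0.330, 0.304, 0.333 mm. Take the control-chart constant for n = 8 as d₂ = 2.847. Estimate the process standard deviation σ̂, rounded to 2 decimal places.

R̄ = (0.224 + 0.197 + 0.185 + 0.247 + 0.271 + 0.410 + 0.339 + 0.316 + 0.278 + 0.178 + 0.378 + 0.330 + 0.304 + 0.333) / 14 = 0.2850
σ̂ = R̄ / d₂ = 0.2850 / 2.847 = 0.1001

0.10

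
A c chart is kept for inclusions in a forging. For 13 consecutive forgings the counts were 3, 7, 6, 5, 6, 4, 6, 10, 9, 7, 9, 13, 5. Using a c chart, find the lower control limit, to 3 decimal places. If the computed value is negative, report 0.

0.000

c̄ = (3 + 7 + 6 + 5 + 6 + 4 + 6 + 10 + 9 + 7 + 9 + 13 + 5) / 13 = 90 / 13 = 6.9231
LCL = c̄ − 3√c̄ = 6.9231 − 3 × 2.6312 = -0.9704 → 0 (cannot be negative)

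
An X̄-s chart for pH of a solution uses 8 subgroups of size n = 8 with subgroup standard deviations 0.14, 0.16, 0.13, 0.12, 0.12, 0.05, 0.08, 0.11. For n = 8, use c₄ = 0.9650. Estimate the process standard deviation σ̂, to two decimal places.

0.12

s̄ = (0.14 + 0.16 + 0.13 + 0.12 + 0.12 + 0.05 + 0.08 + 0.11) / 8 = 0.1138
σ̂ = s̄ / c₄ = 0.1138 / 0.9650 = 0.1179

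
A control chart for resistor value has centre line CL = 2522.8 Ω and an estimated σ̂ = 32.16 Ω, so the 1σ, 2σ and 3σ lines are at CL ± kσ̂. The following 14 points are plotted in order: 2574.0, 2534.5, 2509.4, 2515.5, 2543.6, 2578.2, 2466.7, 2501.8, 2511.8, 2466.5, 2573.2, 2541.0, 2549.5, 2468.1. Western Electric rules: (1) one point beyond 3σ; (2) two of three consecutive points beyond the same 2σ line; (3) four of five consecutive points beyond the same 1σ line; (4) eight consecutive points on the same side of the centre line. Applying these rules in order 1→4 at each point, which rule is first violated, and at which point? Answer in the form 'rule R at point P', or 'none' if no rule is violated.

none

Zone of each point (C = within 1σ̂, B = 1σ̂–2σ̂, A = 2σ̂–3σ̂, * = beyond 3σ̂; sign = side of CL): 1:+B, 2:+C, 3:-C, 4:-C, 5:+C, 6:+B, 7:-B, 8:-C, 9:-C, 10:-B, 11:+B, 12:+C, 13:+C, 14:-B
No rule fires across all 14 points.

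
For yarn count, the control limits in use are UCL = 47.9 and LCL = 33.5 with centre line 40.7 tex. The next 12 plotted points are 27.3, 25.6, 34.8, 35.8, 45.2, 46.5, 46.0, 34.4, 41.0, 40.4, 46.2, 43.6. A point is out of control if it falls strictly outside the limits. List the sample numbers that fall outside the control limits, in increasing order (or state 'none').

1, 2

Compare each point to [33.5, 47.9]: sample 1 = 27.3 < LCL; sample 2 = 25.6 < LCL.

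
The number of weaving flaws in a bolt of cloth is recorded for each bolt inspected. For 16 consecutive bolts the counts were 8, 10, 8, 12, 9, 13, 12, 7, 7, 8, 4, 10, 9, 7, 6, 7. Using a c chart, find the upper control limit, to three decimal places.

c̄ = (8 + 10 + 8 + 12 + 9 + 13 + 12 + 7 + 7 + 8 + 4 + 10 + 9 + 7 + 6 + 7) / 16 = 137 / 16 = 8.5625
UCL = c̄ + 3√c̄ = 8.5625 + 3 × √8.5625 = 8.5625 + 3 × 2.9262 = 17.3410

17.341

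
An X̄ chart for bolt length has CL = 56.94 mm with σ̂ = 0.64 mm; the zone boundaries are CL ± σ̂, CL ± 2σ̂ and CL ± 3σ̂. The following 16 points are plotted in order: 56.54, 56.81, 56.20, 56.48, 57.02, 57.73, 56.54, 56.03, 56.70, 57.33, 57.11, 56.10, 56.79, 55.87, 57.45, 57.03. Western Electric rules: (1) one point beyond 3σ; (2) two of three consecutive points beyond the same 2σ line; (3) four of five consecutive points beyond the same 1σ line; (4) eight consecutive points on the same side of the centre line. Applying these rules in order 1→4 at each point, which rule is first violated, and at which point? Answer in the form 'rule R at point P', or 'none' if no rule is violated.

Zone of each point (C = within 1σ̂, B = 1σ̂–2σ̂, A = 2σ̂–3σ̂, * = beyond 3σ̂; sign = side of CL): 1:-C, 2:-C, 3:-B, 4:-C, 5:+C, 6:+B, 7:-C, 8:-B, 9:-C, 10:+C, 11:+C, 12:-B, 13:-C, 14:-B, 15:+C, 16:+C
No rule fires across all 16 points.

none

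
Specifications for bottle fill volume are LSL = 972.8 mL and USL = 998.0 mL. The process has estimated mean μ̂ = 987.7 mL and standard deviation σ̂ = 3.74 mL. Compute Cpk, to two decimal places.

0.92

Cpu = (USL − μ̂) / (3σ̂) = (998.0 − 987.7) / (3 × 3.74) = 0.9180; Cpl = (μ̂ − LSL) / (3σ̂) = (987.7 − 972.8) / (3 × 3.74) = 1.3280; Cpk = min(Cpu, Cpl) = 0.9180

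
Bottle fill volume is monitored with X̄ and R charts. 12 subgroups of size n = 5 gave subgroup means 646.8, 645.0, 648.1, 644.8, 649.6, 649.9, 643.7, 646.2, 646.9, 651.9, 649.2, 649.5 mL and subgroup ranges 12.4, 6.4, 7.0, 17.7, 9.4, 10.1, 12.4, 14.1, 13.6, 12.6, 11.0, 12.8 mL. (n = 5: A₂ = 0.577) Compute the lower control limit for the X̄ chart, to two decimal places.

640.93

X̄̄ = (646.8 + 645.0 + 648.1 + 644.8 + 649.6 + 649.9 + 643.7 + 646.2 + 646.9 + 651.9 + 649.2 + 649.5) / 12 = 7771.6000 / 12 = 647.6333
R̄ = (12.4 + 6.4 + 7.0 + 17.7 + 9.4 + 10.1 + 12.4 + 14.1 + 13.6 + 12.6 + 11.0 + 12.8) / 12 = 139.5000 / 12 = 11.6250
LCL = X̄̄ − A₂·R̄ = 647.6333 − 0.577 × 11.6250 = 640.9257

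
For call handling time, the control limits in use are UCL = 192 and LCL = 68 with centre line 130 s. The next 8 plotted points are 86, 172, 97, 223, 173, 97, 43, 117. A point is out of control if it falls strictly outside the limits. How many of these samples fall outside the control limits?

Compare each point to [68, 192]: sample 4 = 223 > UCL; sample 7 = 43 < LCL.

2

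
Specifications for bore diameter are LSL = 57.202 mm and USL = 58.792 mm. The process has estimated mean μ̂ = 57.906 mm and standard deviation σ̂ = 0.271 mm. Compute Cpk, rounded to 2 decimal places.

Cpu = (USL − μ̂) / (3σ̂) = (58.792 − 57.906) / (3 × 0.271) = 1.0898; Cpl = (μ̂ − LSL) / (3σ̂) = (57.906 − 57.202) / (3 × 0.271) = 0.8659; Cpk = min(Cpu, Cpl) = 0.8659

0.87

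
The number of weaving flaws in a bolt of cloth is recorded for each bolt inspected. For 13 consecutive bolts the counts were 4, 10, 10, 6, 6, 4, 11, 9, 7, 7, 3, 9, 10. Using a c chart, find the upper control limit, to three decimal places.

c̄ = (4 + 10 + 10 + 6 + 6 + 4 + 11 + 9 + 7 + 7 + 3 + 9 + 10) / 13 = 96 / 13 = 7.3846
UCL = c̄ + 3√c̄ = 7.3846 + 3 × √7.3846 = 7.3846 + 3 × 2.7175 = 15.5370

15.537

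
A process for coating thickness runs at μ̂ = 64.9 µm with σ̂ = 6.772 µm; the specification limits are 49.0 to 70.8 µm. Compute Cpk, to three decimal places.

Cpu = (USL − μ̂) / (3σ̂) = (70.8 − 64.9) / (3 × 6.772) = 0.2904; Cpl = (μ̂ − LSL) / (3σ̂) = (64.9 − 49.0) / (3 × 6.772) = 0.7826; Cpk = min(Cpu, Cpl) = 0.2904

0.290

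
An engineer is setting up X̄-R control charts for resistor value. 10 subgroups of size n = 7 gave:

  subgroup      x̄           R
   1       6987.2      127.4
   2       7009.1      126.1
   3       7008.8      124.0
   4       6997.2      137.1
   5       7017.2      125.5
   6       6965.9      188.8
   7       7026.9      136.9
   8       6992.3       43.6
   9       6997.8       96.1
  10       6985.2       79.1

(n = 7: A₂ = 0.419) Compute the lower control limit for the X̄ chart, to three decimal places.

X̄̄ = (6987.2 + 7009.1 + 7008.8 + 6997.2 + 7017.2 + 6965.9 + 7026.9 + 6992.3 + 6997.8 + 6985.2) / 10 = 69987.6000 / 10 = 6998.7600
R̄ = (127.4 + 126.1 + 124.0 + 137.1 + 125.5 + 188.8 + 136.9 + 43.6 + 96.1 + 79.1) / 10 = 1184.6000 / 10 = 118.4600
LCL = X̄̄ − A₂·R̄ = 6998.7600 − 0.419 × 118.4600 = 6949.1253

6949.125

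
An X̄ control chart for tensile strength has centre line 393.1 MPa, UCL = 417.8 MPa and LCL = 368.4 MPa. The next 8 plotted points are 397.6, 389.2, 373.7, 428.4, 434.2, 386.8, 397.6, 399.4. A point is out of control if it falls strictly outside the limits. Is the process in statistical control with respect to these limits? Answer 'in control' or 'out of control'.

out of control

Compare each point to [368.4, 417.8]: sample 4 = 428.4 > UCL; sample 5 = 434.2 > UCL.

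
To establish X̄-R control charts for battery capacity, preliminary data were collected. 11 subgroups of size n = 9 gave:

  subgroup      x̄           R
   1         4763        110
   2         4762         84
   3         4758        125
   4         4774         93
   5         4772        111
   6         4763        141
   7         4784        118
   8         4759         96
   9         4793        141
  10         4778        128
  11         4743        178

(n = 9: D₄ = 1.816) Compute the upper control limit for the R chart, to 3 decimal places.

R̄ = (110 + 84 + 125 + 93 + 111 + 141 + 118 + 96 + 141 + 128 + 178) / 11 = 1325.0000 / 11 = 120.4545
UCL_R = D₄·R̄ = 1.816 × 120.4545 = 218.7455

218.745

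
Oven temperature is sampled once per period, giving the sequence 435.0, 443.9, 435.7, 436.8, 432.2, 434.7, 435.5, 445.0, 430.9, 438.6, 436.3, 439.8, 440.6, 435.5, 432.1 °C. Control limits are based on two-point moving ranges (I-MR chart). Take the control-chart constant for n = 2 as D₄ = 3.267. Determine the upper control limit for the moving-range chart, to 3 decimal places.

16.918

Moving ranges: 8.9, 8.2, 1.1, 4.6, 2.5, 0.8, 9.5, 14.1, 7.7, 2.3, 3.5, 0.8, 5.1, 3.4; M̄R̄ = 72.5000 / 14 = 5.1786
UCL_MR = D₄·M̄R̄ = 3.267 × 5.1786 = 16.9184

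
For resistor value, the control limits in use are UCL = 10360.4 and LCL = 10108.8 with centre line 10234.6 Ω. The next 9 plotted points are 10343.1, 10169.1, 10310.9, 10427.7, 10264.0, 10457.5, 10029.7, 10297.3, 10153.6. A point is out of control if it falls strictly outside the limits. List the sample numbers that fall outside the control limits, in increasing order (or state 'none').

4, 6, 7

Compare each point to [10108.8, 10360.4]: sample 4 = 10427.7 > UCL; sample 6 = 10457.5 > UCL; sample 7 = 10029.7 < LCL.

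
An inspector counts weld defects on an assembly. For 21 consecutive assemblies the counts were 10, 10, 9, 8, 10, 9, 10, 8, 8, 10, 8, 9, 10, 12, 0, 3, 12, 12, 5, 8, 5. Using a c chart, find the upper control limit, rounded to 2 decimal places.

17.07

c̄ = (10 + 10 + 9 + 8 + 10 + 9 + 10 + 8 + 8 + 10 + 8 + 9 + 10 + 12 + 0 + 3 + 12 + 12 + 5 + 8 + 5) / 21 = 176 / 21 = 8.3810
UCL = c̄ + 3√c̄ = 8.3810 + 3 × √8.3810 = 8.3810 + 3 × 2.8950 = 17.0659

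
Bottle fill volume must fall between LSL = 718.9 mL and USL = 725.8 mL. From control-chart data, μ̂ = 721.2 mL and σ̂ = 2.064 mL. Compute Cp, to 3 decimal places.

Cp = (USL − LSL) / (6σ̂) = (725.8 − 718.9) / (6 × 2.064) = 6.9000 / 12.3840 = 0.5572

0.557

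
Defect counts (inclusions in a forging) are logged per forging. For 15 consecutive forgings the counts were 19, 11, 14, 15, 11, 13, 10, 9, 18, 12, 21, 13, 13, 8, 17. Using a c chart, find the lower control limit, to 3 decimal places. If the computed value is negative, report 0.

c̄ = (19 + 11 + 14 + 15 + 11 + 13 + 10 + 9 + 18 + 12 + 21 + 13 + 13 + 8 + 17) / 15 = 204 / 15 = 13.6000
LCL = c̄ − 3√c̄ = 13.6000 − 3 × 3.6878 = 2.5365

2.537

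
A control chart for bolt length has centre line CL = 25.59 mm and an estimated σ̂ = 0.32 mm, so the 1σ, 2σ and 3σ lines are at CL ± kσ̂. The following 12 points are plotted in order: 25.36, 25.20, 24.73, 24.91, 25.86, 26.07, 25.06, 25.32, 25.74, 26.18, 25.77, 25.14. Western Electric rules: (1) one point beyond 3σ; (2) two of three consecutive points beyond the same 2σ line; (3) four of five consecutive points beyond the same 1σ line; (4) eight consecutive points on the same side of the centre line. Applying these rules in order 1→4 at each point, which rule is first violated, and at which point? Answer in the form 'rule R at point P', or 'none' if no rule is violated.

Zone of each point (C = within 1σ̂, B = 1σ̂–2σ̂, A = 2σ̂–3σ̂, * = beyond 3σ̂; sign = side of CL): 1:-C, 2:-B, 3:-A, 4:-A, 5:+C, 6:+B, 7:-B, 8:-C, 9:+C, 10:+B, 11:+C, 12:-B
Rule 2 (two of three consecutive points beyond the same 2σ limit) is satisfied at point 4.

rule 2 at point 4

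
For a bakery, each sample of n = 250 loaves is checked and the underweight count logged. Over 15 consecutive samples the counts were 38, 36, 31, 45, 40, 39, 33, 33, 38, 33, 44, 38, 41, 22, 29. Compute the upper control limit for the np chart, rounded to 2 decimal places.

p̄ = Σdᵢ / (k·n) = 540 / (15 × 250) = 0.14400
UCL = np̄ + 3·√(np̄(1−p̄)) = 36.0000 + 3 × √(36.0000×0.85600) = 36.0000 + 3 × 5.5512 = 52.6536

52.65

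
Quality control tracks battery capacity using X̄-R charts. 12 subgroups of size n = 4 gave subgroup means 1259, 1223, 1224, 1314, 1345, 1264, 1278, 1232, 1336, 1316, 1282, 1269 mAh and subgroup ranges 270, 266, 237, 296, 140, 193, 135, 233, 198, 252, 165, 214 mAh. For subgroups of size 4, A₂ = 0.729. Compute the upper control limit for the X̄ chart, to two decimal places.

X̄̄ = (1259 + 1223 + 1224 + 1314 + 1345 + 1264 + 1278 + 1232 + 1336 + 1316 + 1282 + 1269) / 12 = 15342.0000 / 12 = 1278.5000
R̄ = (270 + 266 + 237 + 296 + 140 + 193 + 135 + 233 + 198 + 252 + 165 + 214) / 12 = 2599.0000 / 12 = 216.5833
UCL = X̄̄ + A₂·R̄ = 1278.5000 + 0.729 × 216.5833 = 1436.3892

1436.39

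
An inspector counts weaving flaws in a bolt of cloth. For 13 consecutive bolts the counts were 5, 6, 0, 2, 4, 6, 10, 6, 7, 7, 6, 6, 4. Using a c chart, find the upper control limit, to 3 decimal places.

c̄ = (5 + 6 + 0 + 2 + 4 + 6 + 10 + 6 + 7 + 7 + 6 + 6 + 4) / 13 = 69 / 13 = 5.3077
UCL = c̄ + 3√c̄ = 5.3077 + 3 × √5.3077 = 5.3077 + 3 × 2.3038 = 12.2192

12.219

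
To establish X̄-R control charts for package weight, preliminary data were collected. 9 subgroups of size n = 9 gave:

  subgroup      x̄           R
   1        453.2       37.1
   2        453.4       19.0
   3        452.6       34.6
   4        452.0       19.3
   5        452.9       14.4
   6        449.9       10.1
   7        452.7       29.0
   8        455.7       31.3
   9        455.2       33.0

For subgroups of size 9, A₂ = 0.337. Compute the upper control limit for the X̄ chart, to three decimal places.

X̄̄ = (453.2 + 453.4 + 452.6 + 452.0 + 452.9 + 449.9 + 452.7 + 455.7 + 455.2) / 9 = 4077.6000 / 9 = 453.0667
R̄ = (37.1 + 19.0 + 34.6 + 19.3 + 14.4 + 10.1 + 29.0 + 31.3 + 33.0) / 9 = 227.8000 / 9 = 25.3111
UCL = X̄̄ + A₂·R̄ = 453.0667 + 0.337 × 25.3111 = 461.5965

461.597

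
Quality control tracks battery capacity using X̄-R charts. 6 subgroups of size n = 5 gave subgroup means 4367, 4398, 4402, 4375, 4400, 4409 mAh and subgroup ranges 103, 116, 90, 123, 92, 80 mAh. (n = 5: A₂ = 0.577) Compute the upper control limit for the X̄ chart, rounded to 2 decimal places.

4449.92

X̄̄ = (4367 + 4398 + 4402 + 4375 + 4400 + 4409) / 6 = 26351.0000 / 6 = 4391.8333
R̄ = (103 + 116 + 90 + 123 + 92 + 80) / 6 = 604.0000 / 6 = 100.6667
UCL = X̄̄ + A₂·R̄ = 4391.8333 + 0.577 × 100.6667 = 4449.9180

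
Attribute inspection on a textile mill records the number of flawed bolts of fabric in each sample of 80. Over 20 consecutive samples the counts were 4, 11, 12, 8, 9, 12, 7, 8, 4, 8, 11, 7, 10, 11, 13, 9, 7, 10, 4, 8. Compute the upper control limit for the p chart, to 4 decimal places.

p̄ = Σdᵢ / (k·n) = 173 / (20 × 80) = 0.10812
UCL = p̄ + 3·√(p̄(1−p̄)/n) = 0.10812 + 3 × √(0.10812×0.89187/80) = 0.10812 + 3 × 0.03472 = 0.21228

0.2123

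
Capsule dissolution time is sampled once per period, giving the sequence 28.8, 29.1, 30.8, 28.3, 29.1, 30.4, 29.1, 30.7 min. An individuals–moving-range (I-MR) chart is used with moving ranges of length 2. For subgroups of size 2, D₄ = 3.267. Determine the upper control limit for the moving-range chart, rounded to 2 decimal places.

Moving ranges: 0.3, 1.7, 2.5, 0.8, 1.3, 1.3, 1.6; M̄R̄ = 9.5000 / 7 = 1.3571
UCL_MR = D₄·M̄R̄ = 3.267 × 1.3571 = 4.4338

4.43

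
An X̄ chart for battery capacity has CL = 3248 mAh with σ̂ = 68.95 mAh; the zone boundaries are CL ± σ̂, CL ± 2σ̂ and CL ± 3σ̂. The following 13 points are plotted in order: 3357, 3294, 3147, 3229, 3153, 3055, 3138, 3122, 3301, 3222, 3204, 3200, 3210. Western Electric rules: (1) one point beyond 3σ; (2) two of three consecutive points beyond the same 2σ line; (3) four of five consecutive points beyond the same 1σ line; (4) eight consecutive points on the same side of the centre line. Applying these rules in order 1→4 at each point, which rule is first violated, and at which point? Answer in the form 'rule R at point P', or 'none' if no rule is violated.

rule 3 at point 7

Zone of each point (C = within 1σ̂, B = 1σ̂–2σ̂, A = 2σ̂–3σ̂, * = beyond 3σ̂; sign = side of CL): 1:+B, 2:+C, 3:-B, 4:-C, 5:-B, 6:-A, 7:-B, 8:-B, 9:+C, 10:-C, 11:-C, 12:-C, 13:-C
Rule 3 (four of five consecutive points beyond the same 1σ limit) is satisfied at point 7.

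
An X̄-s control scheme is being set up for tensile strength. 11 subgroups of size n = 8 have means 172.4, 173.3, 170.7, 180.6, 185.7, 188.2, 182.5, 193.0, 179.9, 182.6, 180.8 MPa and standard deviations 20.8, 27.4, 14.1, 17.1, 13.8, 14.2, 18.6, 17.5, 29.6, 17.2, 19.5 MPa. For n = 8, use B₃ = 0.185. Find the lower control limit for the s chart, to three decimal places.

s̄ = (20.8 + 27.4 + 14.1 + 17.1 + 13.8 + 14.2 + 18.6 + 17.5 + 29.6 + 17.2 + 19.5) / 11 = 19.0727
LCL_s = B₃·s̄ = 0.185 × 19.0727 = 3.5285

3.528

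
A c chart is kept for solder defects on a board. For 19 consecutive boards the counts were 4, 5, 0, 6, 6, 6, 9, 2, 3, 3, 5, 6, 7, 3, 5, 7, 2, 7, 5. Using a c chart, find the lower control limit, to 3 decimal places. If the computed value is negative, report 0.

c̄ = (4 + 5 + 0 + 6 + 6 + 6 + 9 + 2 + 3 + 3 + 5 + 6 + 7 + 3 + 5 + 7 + 2 + 7 + 5) / 19 = 91 / 19 = 4.7895
LCL = c̄ − 3√c̄ = 4.7895 − 3 × 2.1885 = -1.7760 → 0 (cannot be negative)

0.000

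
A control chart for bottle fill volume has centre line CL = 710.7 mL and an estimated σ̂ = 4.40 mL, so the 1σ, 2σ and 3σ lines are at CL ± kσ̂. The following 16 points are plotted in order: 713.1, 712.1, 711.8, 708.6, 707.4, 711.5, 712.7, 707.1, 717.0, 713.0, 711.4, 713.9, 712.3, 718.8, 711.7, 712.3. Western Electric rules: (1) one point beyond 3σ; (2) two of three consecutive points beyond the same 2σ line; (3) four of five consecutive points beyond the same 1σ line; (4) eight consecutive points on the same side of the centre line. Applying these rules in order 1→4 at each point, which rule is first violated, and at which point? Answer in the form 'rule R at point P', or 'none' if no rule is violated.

rule 4 at point 16

Zone of each point (C = within 1σ̂, B = 1σ̂–2σ̂, A = 2σ̂–3σ̂, * = beyond 3σ̂; sign = side of CL): 1:+C, 2:+C, 3:+C, 4:-C, 5:-C, 6:+C, 7:+C, 8:-C, 9:+B, 10:+C, 11:+C, 12:+C, 13:+C, 14:+B, 15:+C, 16:+C
Rule 4 (eight consecutive points on the same side of the centre line) is satisfied at point 16.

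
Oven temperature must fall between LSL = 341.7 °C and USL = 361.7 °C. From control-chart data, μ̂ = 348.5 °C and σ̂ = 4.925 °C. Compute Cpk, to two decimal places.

0.46

Cpu = (USL − μ̂) / (3σ̂) = (361.7 − 348.5) / (3 × 4.925) = 0.8934; Cpl = (μ̂ − LSL) / (3σ̂) = (348.5 − 341.7) / (3 × 4.925) = 0.4602; Cpk = min(Cpu, Cpl) = 0.4602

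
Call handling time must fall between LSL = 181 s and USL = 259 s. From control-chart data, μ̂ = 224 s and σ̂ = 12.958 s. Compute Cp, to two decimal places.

1.00

Cp = (USL − LSL) / (6σ̂) = (259 − 181) / (6 × 12.958) = 78.0000 / 77.7480 = 1.0032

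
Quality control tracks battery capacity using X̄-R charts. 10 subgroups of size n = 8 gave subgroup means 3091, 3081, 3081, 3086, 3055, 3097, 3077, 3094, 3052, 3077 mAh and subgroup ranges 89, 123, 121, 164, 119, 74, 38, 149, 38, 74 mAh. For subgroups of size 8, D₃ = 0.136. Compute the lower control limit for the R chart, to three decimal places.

13.450

R̄ = (89 + 123 + 121 + 164 + 119 + 74 + 38 + 149 + 38 + 74) / 10 = 989.0000 / 10 = 98.9000
LCL_R = D₃·R̄ = 0.136 × 98.9000 = 13.4504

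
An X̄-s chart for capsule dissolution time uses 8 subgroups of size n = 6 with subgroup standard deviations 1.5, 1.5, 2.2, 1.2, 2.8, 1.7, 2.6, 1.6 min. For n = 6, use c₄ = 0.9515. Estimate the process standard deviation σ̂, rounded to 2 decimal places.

1.98

s̄ = (1.5 + 1.5 + 2.2 + 1.2 + 2.8 + 1.7 + 2.6 + 1.6) / 8 = 1.8875
σ̂ = s̄ / c₄ = 1.8875 / 0.9515 = 1.9837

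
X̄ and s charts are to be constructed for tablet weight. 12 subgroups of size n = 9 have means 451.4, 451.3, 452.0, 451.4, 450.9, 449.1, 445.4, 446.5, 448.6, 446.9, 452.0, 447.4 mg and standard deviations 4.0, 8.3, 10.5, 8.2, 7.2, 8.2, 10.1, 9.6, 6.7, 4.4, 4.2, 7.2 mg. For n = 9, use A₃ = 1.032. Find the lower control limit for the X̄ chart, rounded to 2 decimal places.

X̄̄ = (451.4 + 451.3 + 452.0 + 451.4 + 450.9 + 449.1 + 445.4 + 446.5 + 448.6 + 446.9 + 452.0 + 447.4) / 12 = 449.4083
s̄ = (4.0 + 8.3 + 10.5 + 8.2 + 7.2 + 8.2 + 10.1 + 9.6 + 6.7 + 4.4 + 4.2 + 7.2) / 12 = 7.3833
LCL = X̄̄ − A₃·s̄ = 449.4083 − 1.032 × 7.3833 = 441.7887

441.79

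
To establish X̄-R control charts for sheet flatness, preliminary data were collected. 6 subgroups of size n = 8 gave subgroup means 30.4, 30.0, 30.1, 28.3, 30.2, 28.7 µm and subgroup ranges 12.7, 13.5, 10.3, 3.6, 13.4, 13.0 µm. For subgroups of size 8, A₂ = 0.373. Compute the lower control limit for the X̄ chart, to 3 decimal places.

25.483

X̄̄ = (30.4 + 30.0 + 30.1 + 28.3 + 30.2 + 28.7) / 6 = 177.7000 / 6 = 29.6167
R̄ = (12.7 + 13.5 + 10.3 + 3.6 + 13.4 + 13.0) / 6 = 66.5000 / 6 = 11.0833
LCL = X̄̄ − A₂·R̄ = 29.6167 − 0.373 × 11.0833 = 25.4826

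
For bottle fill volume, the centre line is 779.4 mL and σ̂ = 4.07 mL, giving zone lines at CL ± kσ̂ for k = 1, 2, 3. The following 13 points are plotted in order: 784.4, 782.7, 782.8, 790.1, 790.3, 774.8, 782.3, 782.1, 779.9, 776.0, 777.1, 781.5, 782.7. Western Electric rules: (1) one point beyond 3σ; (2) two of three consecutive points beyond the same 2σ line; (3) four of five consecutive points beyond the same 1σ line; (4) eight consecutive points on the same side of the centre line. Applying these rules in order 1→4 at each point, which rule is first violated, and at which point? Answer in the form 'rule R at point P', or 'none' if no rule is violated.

rule 2 at point 5

Zone of each point (C = within 1σ̂, B = 1σ̂–2σ̂, A = 2σ̂–3σ̂, * = beyond 3σ̂; sign = side of CL): 1:+B, 2:+C, 3:+C, 4:+A, 5:+A, 6:-B, 7:+C, 8:+C, 9:+C, 10:-C, 11:-C, 12:+C, 13:+C
Rule 2 (two of three consecutive points beyond the same 2σ limit) is satisfied at point 5.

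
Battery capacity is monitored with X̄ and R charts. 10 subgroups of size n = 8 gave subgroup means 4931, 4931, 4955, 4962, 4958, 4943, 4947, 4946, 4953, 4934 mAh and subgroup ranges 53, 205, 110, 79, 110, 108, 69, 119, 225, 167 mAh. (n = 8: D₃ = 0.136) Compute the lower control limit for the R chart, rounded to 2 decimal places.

R̄ = (53 + 205 + 110 + 79 + 110 + 108 + 69 + 119 + 225 + 167) / 10 = 1245.0000 / 10 = 124.5000
LCL_R = D₃·R̄ = 0.136 × 124.5000 = 16.9320

16.93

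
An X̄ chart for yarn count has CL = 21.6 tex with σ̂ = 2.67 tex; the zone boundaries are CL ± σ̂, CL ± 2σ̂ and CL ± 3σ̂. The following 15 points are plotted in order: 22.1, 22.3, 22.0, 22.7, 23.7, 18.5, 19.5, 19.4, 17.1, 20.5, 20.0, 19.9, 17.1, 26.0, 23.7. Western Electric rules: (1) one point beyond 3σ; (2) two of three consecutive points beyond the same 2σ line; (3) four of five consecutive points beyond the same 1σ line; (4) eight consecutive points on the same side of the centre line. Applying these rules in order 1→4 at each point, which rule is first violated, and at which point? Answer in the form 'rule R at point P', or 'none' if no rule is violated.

rule 4 at point 13

Zone of each point (C = within 1σ̂, B = 1σ̂–2σ̂, A = 2σ̂–3σ̂, * = beyond 3σ̂; sign = side of CL): 1:+C, 2:+C, 3:+C, 4:+C, 5:+C, 6:-B, 7:-C, 8:-C, 9:-B, 10:-C, 11:-C, 12:-C, 13:-B, 14:+B, 15:+C
Rule 4 (eight consecutive points on the same side of the centre line) is satisfied at point 13.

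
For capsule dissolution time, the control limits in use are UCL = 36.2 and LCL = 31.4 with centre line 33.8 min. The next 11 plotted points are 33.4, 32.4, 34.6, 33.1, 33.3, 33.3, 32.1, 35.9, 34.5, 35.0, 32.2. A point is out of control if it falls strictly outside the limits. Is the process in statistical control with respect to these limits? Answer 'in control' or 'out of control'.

in control

All 11 points lie within [31.4, 36.2].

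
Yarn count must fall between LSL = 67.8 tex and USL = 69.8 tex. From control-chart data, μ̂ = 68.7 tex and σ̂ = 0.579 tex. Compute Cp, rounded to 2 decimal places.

Cp = (USL − LSL) / (6σ̂) = (69.8 − 67.8) / (6 × 0.579) = 2.0000 / 3.4740 = 0.5757

0.58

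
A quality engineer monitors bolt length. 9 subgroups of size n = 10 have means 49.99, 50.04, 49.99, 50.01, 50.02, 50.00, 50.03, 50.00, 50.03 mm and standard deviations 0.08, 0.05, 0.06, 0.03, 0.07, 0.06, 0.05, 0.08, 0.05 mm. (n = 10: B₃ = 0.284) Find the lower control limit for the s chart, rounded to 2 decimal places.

0.02

s̄ = (0.08 + 0.05 + 0.06 + 0.03 + 0.07 + 0.06 + 0.05 + 0.08 + 0.05) / 9 = 0.0589
LCL_s = B₃·s̄ = 0.284 × 0.0589 = 0.0167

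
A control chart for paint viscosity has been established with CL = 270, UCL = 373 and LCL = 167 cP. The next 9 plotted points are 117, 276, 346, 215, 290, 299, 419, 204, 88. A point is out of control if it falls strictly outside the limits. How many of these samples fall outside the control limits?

Compare each point to [167, 373]: sample 1 = 117 < LCL; sample 7 = 419 > UCL; sample 9 = 88 < LCL.

3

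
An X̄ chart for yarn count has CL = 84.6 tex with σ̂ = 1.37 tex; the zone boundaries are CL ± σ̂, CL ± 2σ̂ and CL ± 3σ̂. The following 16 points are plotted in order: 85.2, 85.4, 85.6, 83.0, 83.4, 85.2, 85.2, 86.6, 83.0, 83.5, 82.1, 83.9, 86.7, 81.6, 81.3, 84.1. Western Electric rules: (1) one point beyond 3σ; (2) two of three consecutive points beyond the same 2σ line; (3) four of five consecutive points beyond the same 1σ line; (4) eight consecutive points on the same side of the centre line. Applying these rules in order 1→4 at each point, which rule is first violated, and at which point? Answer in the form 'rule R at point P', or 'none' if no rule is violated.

Zone of each point (C = within 1σ̂, B = 1σ̂–2σ̂, A = 2σ̂–3σ̂, * = beyond 3σ̂; sign = side of CL): 1:+C, 2:+C, 3:+C, 4:-B, 5:-C, 6:+C, 7:+C, 8:+B, 9:-B, 10:-C, 11:-B, 12:-C, 13:+B, 14:-A, 15:-A, 16:-C
Rule 2 (two of three consecutive points beyond the same 2σ limit) is satisfied at point 15.

rule 2 at point 15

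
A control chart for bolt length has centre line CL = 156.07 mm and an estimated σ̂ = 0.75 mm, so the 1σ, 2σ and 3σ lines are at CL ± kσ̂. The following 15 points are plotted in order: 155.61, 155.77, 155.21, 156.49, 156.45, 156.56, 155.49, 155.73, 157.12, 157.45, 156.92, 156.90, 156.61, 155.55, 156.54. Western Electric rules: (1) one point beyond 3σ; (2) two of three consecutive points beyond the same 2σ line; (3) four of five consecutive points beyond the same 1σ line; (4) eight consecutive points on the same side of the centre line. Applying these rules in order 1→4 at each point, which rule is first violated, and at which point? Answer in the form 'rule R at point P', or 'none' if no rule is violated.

Zone of each point (C = within 1σ̂, B = 1σ̂–2σ̂, A = 2σ̂–3σ̂, * = beyond 3σ̂; sign = side of CL): 1:-C, 2:-C, 3:-B, 4:+C, 5:+C, 6:+C, 7:-C, 8:-C, 9:+B, 10:+B, 11:+B, 12:+B, 13:+C, 14:-C, 15:+C
Rule 3 (four of five consecutive points beyond the same 1σ limit) is satisfied at point 12.

rule 3 at point 12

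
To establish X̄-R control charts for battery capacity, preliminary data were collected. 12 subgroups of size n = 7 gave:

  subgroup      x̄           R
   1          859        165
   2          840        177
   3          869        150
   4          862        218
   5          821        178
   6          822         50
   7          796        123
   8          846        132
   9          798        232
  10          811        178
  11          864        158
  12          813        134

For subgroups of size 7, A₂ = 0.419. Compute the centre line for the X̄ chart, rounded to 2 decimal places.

833.42

X̄̄ = (859 + 840 + 869 + 862 + 821 + 822 + 796 + 846 + 798 + 811 + 864 + 813) / 12 = 10001.0000 / 12 = 833.4167
CL = X̄̄ = 833.4167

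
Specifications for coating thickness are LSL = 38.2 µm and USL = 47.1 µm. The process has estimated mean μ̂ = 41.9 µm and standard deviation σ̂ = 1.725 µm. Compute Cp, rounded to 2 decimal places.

0.86

Cp = (USL − LSL) / (6σ̂) = (47.1 − 38.2) / (6 × 1.725) = 8.9000 / 10.3500 = 0.8599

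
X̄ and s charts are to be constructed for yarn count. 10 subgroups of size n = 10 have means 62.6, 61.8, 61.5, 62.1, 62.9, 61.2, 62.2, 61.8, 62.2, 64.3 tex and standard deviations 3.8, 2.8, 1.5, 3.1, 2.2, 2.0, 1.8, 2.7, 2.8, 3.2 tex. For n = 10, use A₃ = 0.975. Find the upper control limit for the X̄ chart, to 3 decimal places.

X̄̄ = (62.6 + 61.8 + 61.5 + 62.1 + 62.9 + 61.2 + 62.2 + 61.8 + 62.2 + 64.3) / 10 = 62.2600
s̄ = (3.8 + 2.8 + 1.5 + 3.1 + 2.2 + 2.0 + 1.8 + 2.7 + 2.8 + 3.2) / 10 = 2.5900
UCL = X̄̄ + A₃·s̄ = 62.2600 + 0.975 × 2.5900 = 64.7853

64.785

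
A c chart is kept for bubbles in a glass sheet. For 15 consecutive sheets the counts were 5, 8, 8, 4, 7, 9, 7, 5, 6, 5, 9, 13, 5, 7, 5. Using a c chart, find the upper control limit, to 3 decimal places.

14.728

c̄ = (5 + 8 + 8 + 4 + 7 + 9 + 7 + 5 + 6 + 5 + 9 + 13 + 5 + 7 + 5) / 15 = 103 / 15 = 6.8667
UCL = c̄ + 3√c̄ = 6.8667 + 3 × √6.8667 = 6.8667 + 3 × 2.6204 = 14.7280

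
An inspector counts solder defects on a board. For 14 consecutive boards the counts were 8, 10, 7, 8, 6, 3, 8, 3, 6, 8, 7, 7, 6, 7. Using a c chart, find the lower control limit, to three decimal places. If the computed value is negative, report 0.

0.000

c̄ = (8 + 10 + 7 + 8 + 6 + 3 + 8 + 3 + 6 + 8 + 7 + 7 + 6 + 7) / 14 = 94 / 14 = 6.7143
LCL = c̄ − 3√c̄ = 6.7143 − 3 × 2.5912 = -1.0593 → 0 (cannot be negative)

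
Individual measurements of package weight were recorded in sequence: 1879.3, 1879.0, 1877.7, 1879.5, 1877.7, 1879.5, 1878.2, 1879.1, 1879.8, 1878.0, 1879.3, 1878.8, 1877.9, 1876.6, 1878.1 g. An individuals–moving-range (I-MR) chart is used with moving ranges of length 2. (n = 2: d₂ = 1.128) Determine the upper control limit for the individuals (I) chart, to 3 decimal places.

X̄ = (1879.3 + 1879.0 + 1877.7 + 1879.5 + 1877.7 + 1879.5 + 1878.2 + 1879.1 + 1879.8 + 1878.0 + 1879.3 + 1878.8 + 1877.9 + 1876.6 + 1878.1) / 15 = 1878.5667
Moving ranges: 0.3, 1.3, 1.8, 1.8, 1.8, 1.3, 0.9, 0.7, 1.8, 1.3, 0.5, 0.9, 1.3, 1.5; M̄R̄ = 17.2000 / 14 = 1.2286
UCL = X̄ + 3·M̄R̄/d₂ = 1878.5667 + 3 × 1.2286 / 1.128 = 1881.8341

1881.834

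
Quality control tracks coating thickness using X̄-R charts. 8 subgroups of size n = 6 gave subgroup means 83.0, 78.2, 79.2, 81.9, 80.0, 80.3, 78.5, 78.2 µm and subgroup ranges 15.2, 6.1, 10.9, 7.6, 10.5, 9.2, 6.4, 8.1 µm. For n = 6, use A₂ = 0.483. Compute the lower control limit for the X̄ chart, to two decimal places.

75.44

X̄̄ = (83.0 + 78.2 + 79.2 + 81.9 + 80.0 + 80.3 + 78.5 + 78.2) / 8 = 639.3000 / 8 = 79.9125
R̄ = (15.2 + 6.1 + 10.9 + 7.6 + 10.5 + 9.2 + 6.4 + 8.1) / 8 = 74.0000 / 8 = 9.2500
LCL = X̄̄ − A₂·R̄ = 79.9125 − 0.483 × 9.2500 = 75.4447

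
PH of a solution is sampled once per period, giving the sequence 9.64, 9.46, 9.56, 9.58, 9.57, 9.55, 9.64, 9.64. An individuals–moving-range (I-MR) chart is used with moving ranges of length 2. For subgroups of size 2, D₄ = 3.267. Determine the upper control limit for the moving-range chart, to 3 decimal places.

Moving ranges: 0.18, 0.10, 0.02, 0.01, 0.02, 0.09, 0.00; M̄R̄ = 0.4200 / 7 = 0.0600
UCL_MR = D₄·M̄R̄ = 3.267 × 0.0600 = 0.1960

0.196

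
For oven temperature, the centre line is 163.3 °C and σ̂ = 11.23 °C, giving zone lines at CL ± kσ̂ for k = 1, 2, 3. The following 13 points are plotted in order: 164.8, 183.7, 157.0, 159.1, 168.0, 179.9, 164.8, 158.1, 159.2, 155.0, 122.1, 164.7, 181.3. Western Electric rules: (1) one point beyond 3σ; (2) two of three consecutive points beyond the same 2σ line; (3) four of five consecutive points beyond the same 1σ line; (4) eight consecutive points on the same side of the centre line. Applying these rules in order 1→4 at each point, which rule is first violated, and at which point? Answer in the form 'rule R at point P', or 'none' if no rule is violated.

Zone of each point (C = within 1σ̂, B = 1σ̂–2σ̂, A = 2σ̂–3σ̂, * = beyond 3σ̂; sign = side of CL): 1:+C, 2:+B, 3:-C, 4:-C, 5:+C, 6:+B, 7:+C, 8:-C, 9:-C, 10:-C, 11:-*, 12:+C, 13:+B
Rule 1 (one point beyond the 3σ limits) is satisfied at point 11.

rule 1 at point 11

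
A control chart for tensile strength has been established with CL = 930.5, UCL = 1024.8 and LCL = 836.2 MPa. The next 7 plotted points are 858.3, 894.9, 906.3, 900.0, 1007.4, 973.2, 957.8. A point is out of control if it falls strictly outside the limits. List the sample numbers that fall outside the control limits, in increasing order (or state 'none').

All 7 points lie within [836.2, 1024.8].

none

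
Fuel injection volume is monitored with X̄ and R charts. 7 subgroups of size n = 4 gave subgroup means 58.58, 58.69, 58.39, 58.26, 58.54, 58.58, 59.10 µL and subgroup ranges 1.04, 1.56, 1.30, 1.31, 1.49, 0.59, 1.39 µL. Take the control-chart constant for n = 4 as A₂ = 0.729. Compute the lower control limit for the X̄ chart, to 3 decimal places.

57.687

X̄̄ = (58.58 + 58.69 + 58.39 + 58.26 + 58.54 + 58.58 + 59.10) / 7 = 410.1400 / 7 = 58.5914
R̄ = (1.04 + 1.56 + 1.30 + 1.31 + 1.49 + 0.59 + 1.39) / 7 = 8.6800 / 7 = 1.2400
LCL = X̄̄ − A₂·R̄ = 58.5914 − 0.729 × 1.2400 = 57.6875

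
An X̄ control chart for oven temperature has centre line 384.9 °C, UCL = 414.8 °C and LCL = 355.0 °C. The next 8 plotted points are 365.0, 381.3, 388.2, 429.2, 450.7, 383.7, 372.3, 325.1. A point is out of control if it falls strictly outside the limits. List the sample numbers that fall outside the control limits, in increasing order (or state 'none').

Compare each point to [355.0, 414.8]: sample 4 = 429.2 > UCL; sample 5 = 450.7 > UCL; sample 8 = 325.1 < LCL.

4, 5, 8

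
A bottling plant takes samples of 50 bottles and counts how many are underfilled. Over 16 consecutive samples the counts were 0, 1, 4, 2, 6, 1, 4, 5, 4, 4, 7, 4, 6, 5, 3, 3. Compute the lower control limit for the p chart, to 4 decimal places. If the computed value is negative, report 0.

0.0000

p̄ = Σdᵢ / (k·n) = 59 / (16 × 50) = 0.07375
LCL = p̄ − 3·√(p̄(1−p̄)/n) = 0.07375 − 3 × 0.03696 = -0.03714 → 0 (negative, so LCL = 0)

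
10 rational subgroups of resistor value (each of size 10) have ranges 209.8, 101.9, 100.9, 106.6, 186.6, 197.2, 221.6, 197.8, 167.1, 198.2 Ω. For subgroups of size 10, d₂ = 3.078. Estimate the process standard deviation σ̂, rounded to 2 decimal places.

54.83

R̄ = (209.8 + 101.9 + 100.9 + 106.6 + 186.6 + 197.2 + 221.6 + 197.8 + 167.1 + 198.2) / 10 = 168.7700
σ̂ = R̄ / d₂ = 168.7700 / 3.078 = 54.8311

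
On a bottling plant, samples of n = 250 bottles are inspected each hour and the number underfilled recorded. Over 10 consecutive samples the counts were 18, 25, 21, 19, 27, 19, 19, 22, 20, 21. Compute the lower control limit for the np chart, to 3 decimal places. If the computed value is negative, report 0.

p̄ = Σdᵢ / (k·n) = 211 / (10 × 250) = 0.08440
LCL = np̄ − 3·√(np̄(1−p̄)) = 21.1000 − 3 × 4.3954 = 7.9139

7.914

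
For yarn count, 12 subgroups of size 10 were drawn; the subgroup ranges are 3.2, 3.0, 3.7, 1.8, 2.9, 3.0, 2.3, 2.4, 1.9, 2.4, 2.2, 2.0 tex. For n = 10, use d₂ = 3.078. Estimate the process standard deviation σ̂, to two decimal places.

R̄ = (3.2 + 3.0 + 3.7 + 1.8 + 2.9 + 3.0 + 2.3 + 2.4 + 1.9 + 2.4 + 2.2 + 2.0) / 12 = 2.5667
σ̂ = R̄ / d₂ = 2.5667 / 3.078 = 0.8339

0.83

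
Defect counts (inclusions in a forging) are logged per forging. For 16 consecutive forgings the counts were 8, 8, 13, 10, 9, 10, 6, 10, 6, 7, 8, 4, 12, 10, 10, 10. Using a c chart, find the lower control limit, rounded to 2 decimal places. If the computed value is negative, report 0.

0.00

c̄ = (8 + 8 + 13 + 10 + 9 + 10 + 6 + 10 + 6 + 7 + 8 + 4 + 12 + 10 + 10 + 10) / 16 = 141 / 16 = 8.8125
LCL = c̄ − 3√c̄ = 8.8125 − 3 × 2.9686 = -0.0933 → 0 (cannot be negative)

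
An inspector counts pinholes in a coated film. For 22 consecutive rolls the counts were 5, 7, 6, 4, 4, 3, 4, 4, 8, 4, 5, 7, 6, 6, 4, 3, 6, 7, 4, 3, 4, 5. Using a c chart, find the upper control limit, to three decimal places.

11.632

c̄ = (5 + 7 + 6 + 4 + 4 + 3 + 4 + 4 + 8 + 4 + 5 + 7 + 6 + 6 + 4 + 3 + 6 + 7 + 4 + 3 + 4 + 5) / 22 = 109 / 22 = 4.9545
UCL = c̄ + 3√c̄ = 4.9545 + 3 × √4.9545 = 4.9545 + 3 × 2.2259 = 11.6322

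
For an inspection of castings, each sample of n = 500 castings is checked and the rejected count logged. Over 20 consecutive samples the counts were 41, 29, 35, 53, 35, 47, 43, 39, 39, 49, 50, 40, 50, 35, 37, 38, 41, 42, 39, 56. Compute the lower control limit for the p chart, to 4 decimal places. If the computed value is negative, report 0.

p̄ = Σdᵢ / (k·n) = 838 / (20 × 500) = 0.08380
LCL = p̄ − 3·√(p̄(1−p̄)/n) = 0.08380 − 3 × 0.01239 = 0.04662

0.0466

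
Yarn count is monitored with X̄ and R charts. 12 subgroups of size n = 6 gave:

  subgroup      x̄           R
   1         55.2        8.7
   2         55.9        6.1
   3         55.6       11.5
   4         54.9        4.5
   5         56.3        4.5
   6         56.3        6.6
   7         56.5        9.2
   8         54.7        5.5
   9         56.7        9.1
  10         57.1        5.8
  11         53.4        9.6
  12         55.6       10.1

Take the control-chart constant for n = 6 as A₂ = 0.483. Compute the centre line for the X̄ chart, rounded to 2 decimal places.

55.68

X̄̄ = (55.2 + 55.9 + 55.6 + 54.9 + 56.3 + 56.3 + 56.5 + 54.7 + 56.7 + 57.1 + 53.4 + 55.6) / 12 = 668.2000 / 12 = 55.6833
CL = X̄̄ = 55.6833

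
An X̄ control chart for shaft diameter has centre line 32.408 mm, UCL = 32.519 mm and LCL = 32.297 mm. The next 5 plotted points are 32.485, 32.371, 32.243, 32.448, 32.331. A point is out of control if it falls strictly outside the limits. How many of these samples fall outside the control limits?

Compare each point to [32.297, 32.519]: sample 3 = 32.243 < LCL.

1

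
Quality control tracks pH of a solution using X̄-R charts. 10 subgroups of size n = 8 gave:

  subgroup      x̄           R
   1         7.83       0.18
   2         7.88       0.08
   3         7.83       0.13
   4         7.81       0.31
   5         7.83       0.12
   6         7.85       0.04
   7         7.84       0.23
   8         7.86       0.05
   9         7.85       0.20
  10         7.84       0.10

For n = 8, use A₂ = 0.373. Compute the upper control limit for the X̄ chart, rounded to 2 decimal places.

X̄̄ = (7.83 + 7.88 + 7.83 + 7.81 + 7.83 + 7.85 + 7.84 + 7.86 + 7.85 + 7.84) / 10 = 78.4200 / 10 = 7.8420
R̄ = (0.18 + 0.08 + 0.13 + 0.31 + 0.12 + 0.04 + 0.23 + 0.05 + 0.20 + 0.10) / 10 = 1.4400 / 10 = 0.1440
UCL = X̄̄ + A₂·R̄ = 7.8420 + 0.373 × 0.1440 = 7.8957

7.90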